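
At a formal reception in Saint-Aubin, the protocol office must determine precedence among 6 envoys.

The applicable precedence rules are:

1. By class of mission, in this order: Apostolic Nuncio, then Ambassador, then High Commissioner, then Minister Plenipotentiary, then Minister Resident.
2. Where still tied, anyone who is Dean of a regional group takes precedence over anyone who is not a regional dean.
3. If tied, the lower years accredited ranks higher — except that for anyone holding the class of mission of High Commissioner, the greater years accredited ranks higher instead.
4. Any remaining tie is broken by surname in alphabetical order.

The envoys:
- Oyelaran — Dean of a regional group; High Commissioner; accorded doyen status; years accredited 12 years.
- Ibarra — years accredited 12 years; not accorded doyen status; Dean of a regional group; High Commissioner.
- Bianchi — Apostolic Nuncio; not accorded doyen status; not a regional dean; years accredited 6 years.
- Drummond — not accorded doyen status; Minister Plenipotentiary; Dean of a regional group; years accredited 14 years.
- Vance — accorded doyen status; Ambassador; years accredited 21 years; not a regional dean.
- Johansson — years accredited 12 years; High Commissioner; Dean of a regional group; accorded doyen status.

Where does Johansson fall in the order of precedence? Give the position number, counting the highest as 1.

4

By class of mission: Bianchi (Apostolic Nuncio); then Vance (Ambassador); then Ibarra, Johansson and Oyelaran (High Commissioner); then Drummond (Minister Plenipotentiary).
Ibarra, Johansson and Oyelaran are each Dean of a regional group, so the next rule applies.
Ibarra, Johansson and Oyelaran all have years accredited 12 years, so the next rule applies.
Among Ibarra, Johansson and Oyelaran, alphabetically by surname: Ibarra before Johansson before Oyelaran.
Order: Bianchi, Vance, Ibarra, Johansson, Oyelaran, Drummond. So position 4.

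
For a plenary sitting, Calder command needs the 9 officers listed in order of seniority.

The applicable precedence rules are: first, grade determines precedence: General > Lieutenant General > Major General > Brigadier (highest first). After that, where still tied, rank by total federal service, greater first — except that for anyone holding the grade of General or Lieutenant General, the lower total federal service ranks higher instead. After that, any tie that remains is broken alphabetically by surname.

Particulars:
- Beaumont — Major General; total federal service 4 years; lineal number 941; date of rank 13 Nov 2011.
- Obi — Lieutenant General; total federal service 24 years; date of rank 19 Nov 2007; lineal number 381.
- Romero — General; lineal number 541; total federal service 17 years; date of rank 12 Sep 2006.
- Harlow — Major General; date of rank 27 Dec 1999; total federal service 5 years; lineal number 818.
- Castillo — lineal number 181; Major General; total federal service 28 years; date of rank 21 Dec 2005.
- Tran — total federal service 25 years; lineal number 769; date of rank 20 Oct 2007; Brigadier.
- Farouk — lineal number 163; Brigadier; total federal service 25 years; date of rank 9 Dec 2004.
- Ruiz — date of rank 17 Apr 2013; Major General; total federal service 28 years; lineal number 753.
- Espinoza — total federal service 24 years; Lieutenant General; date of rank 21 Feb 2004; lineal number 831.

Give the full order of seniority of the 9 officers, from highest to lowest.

By grade: Romero (General); then Espinoza and Obi (Lieutenant General); then Castillo, Ruiz, Harlow and Beaumont (Major General); then Farouk and Tran (Brigadier).
Espinoza and Obi both have total federal service 24 years, so the next rule applies.
Among Espinoza and Obi, alphabetically by surname: Espinoza before Obi.
Among Castillo, Ruiz, Harlow and Beaumont, by total federal service (higher first): Castillo and Ruiz (28 years) before Harlow (5 years) before Beaumont (4 years).
Among Castillo and Ruiz, alphabetically by surname: Castillo before Ruiz.
Farouk and Tran both have total federal service 25 years, so the next rule applies.
Among Farouk and Tran, alphabetically by surname: Farouk before Tran.
Full order: Romero, Espinoza, Obi, Castillo, Ruiz, Harlow, Beaumont, Farouk, Tran.

Romero, Espinoza, Obi, Castillo, Ruiz, Harlow, Beaumont, Farouk, Tran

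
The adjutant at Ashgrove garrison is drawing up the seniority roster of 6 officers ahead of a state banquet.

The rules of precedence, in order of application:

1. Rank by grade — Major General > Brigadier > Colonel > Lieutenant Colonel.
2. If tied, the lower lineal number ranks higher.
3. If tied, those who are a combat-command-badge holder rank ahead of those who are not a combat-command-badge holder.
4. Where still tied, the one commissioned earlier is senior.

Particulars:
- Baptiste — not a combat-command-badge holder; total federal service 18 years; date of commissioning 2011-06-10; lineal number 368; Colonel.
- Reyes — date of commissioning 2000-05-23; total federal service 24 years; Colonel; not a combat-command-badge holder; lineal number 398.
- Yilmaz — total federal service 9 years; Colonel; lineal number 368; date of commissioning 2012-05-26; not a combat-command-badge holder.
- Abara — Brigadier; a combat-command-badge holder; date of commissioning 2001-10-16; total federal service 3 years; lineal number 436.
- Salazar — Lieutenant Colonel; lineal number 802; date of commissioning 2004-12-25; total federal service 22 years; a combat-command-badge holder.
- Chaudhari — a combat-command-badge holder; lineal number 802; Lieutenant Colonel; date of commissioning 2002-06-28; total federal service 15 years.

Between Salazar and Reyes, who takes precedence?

Reyes

By grade: Abara (Brigadier); then Baptiste, Yilmaz and Reyes (Colonel); then Chaudhari and Salazar (Lieutenant Colonel).
Among Baptiste, Yilmaz and Reyes, by lineal number (lower first): Baptiste and Yilmaz (368) before Reyes (398).
Baptiste and Yilmaz are each not a combat-command-badge holder, so the next rule applies.
Among Baptiste and Yilmaz, by date of commissioning (earlier first): Baptiste (2011-06-10) before Yilmaz (2012-05-26).
Chaudhari and Salazar both have lineal number 802, so the next rule applies.
Chaudhari and Salazar are each a combat-command-badge holder, so the next rule applies.
Among Chaudhari and Salazar, by date of commissioning (earlier first): Chaudhari (2002-06-28) before Salazar (2004-12-25).
So Reyes takes precedence.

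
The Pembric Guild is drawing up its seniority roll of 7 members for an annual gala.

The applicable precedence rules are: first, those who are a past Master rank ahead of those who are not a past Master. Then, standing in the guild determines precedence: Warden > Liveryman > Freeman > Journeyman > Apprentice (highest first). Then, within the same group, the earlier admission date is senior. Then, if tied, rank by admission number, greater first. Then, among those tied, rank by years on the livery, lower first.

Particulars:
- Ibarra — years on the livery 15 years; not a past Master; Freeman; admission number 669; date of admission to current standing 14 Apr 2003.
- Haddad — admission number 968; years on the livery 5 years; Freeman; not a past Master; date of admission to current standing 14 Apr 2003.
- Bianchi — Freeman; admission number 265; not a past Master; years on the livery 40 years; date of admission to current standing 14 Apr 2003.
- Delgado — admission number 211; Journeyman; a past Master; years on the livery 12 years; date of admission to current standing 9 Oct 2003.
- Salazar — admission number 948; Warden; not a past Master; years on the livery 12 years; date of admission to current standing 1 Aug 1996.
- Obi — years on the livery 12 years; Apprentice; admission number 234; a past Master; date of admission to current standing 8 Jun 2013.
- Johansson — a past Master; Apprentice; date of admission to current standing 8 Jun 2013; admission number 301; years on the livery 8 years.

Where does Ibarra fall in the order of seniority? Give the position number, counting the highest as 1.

By the first rule: Delgado, Johansson and Obi (each a past Master); then Salazar, Haddad, Ibarra and Bianchi (each not a past Master).
Among Delgado, Johansson and Obi, by standing in the guild: Delgado (Journeyman) before Johansson and Obi (Apprentice).
Johansson and Obi both have date of admission to current standing 8 Jun 2013, so the next rule applies.
Among Johansson and Obi, by admission number (higher first): Johansson (301) before Obi (234).
Among Salazar, Haddad, Ibarra and Bianchi, by standing in the guild: Salazar (Warden) before Haddad, Ibarra and Bianchi (Freeman).
Haddad, Ibarra and Bianchi all have date of admission to current standing 14 Apr 2003, so the next rule applies.
Among Haddad, Ibarra and Bianchi, by admission number (higher first): Haddad (968) before Ibarra (669) before Bianchi (265).
Order: Delgado, Johansson, Obi, Salazar, Haddad, Ibarra, Bianchi. So position 6.

6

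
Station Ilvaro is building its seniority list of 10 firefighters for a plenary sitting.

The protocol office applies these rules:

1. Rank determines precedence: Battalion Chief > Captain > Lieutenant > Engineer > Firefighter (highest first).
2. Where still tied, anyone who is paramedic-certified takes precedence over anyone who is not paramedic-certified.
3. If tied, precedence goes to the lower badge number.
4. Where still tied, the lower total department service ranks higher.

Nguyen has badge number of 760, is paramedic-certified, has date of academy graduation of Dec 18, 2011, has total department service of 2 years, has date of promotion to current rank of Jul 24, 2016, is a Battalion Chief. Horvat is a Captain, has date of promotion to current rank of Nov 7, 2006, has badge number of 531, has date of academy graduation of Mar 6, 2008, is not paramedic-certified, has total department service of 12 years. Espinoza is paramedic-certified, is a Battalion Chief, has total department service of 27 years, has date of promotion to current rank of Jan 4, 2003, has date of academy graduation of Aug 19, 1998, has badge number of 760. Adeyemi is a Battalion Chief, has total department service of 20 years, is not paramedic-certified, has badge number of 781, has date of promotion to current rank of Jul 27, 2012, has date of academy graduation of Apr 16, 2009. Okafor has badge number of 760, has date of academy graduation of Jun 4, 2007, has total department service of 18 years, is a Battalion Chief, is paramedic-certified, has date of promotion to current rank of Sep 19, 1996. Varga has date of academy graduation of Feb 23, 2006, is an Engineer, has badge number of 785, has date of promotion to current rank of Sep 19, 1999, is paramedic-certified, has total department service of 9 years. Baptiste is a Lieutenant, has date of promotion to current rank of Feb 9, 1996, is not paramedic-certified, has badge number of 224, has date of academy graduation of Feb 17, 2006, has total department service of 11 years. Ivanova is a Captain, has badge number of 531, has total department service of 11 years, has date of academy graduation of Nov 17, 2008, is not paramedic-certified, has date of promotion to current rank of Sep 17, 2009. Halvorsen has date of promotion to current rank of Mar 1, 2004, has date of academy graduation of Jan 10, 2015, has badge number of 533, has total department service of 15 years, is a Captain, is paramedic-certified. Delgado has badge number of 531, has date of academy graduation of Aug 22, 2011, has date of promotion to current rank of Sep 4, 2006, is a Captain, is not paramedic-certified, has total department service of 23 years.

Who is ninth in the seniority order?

By rank: Nguyen, Okafor, Espinoza and Adeyemi (Battalion Chief); then Halvorsen, Ivanova, Horvat and Delgado (Captain); then Baptiste (Lieutenant); then Varga (Engineer).
Among Nguyen, Okafor, Espinoza and Adeyemi, paramedic-certified before not paramedic-certified: Nguyen, Okafor and Espinoza (paramedic-certified) before Adeyemi (not paramedic-certified).
Nguyen, Okafor and Espinoza all have badge number 760, so the next rule applies.
Among Nguyen, Okafor and Espinoza, by total department service (lower first): Nguyen (2 years) before Okafor (18 years) before Espinoza (27 years).
Among Halvorsen, Ivanova, Horvat and Delgado, paramedic-certified before not paramedic-certified: Halvorsen (paramedic-certified) before Ivanova, Horvat and Delgado (not paramedic-certified).
Ivanova, Horvat and Delgado all have badge number 531, so the next rule applies.
Among Ivanova, Horvat and Delgado, by total department service (lower first): Ivanova (11 years) before Horvat (12 years) before Delgado (23 years).
Order: Nguyen, Okafor, Espinoza, Adeyemi, Halvorsen, Ivanova, Horvat, Delgado, Baptiste, Varga.

Baptiste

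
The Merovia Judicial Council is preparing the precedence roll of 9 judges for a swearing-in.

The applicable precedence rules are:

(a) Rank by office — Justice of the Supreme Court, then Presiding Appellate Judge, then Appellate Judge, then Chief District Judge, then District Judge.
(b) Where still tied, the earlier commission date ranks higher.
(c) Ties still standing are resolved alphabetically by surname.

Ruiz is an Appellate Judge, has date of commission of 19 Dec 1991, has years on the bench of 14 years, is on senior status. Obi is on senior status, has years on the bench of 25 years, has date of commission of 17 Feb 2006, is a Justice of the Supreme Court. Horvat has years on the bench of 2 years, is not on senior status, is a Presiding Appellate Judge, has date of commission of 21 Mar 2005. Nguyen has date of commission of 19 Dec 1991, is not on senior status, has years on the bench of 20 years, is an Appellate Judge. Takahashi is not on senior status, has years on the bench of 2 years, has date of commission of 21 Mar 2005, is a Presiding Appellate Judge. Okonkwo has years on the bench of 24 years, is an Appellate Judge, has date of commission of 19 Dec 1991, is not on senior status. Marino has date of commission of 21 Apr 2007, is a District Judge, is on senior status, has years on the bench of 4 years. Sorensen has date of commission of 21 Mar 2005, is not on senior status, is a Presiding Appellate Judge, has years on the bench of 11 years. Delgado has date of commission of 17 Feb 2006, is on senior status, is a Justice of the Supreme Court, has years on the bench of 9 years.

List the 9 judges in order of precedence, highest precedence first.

Delgado, Obi, Horvat, Sorensen, Takahashi, Nguyen, Okonkwo, Ruiz, Marino

By office: Delgado and Obi (Justice of the Supreme Court); then Horvat, Sorensen and Takahashi (Presiding Appellate Judge); then Nguyen, Okonkwo and Ruiz (Appellate Judge); then Marino (District Judge).
Delgado and Obi both have date of commission 17 Feb 2006, so the next rule applies.
Among Delgado and Obi, alphabetically by surname: Delgado before Obi.
Horvat, Sorensen and Takahashi all have date of commission 21 Mar 2005, so the next rule applies.
Among Horvat, Sorensen and Takahashi, alphabetically by surname: Horvat before Sorensen before Takahashi.
Nguyen, Okonkwo and Ruiz all have date of commission 19 Dec 1991, so the next rule applies.
Among Nguyen, Okonkwo and Ruiz, alphabetically by surname: Nguyen before Okonkwo before Ruiz.
Full order: Delgado, Obi, Horvat, Sorensen, Takahashi, Nguyen, Okonkwo, Ruiz, Marino.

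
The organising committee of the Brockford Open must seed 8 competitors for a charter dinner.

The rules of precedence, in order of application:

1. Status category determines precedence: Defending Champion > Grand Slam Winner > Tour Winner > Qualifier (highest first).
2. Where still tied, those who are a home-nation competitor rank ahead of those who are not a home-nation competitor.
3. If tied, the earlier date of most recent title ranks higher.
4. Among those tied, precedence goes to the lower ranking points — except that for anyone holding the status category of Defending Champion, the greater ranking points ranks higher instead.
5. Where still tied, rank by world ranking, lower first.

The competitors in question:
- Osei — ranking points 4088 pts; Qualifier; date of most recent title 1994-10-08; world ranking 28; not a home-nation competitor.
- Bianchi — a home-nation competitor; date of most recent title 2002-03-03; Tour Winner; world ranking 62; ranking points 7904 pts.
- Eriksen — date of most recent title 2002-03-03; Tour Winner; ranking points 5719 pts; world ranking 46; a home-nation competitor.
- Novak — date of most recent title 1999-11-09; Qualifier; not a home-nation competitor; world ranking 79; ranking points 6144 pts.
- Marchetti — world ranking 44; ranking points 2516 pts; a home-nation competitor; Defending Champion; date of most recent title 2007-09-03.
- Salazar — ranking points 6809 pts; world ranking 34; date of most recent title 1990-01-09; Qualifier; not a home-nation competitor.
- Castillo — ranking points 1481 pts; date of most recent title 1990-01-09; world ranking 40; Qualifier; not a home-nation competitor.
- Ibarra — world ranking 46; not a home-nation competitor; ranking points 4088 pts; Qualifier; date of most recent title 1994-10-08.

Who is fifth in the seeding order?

Salazar

By status category: Marchetti (Defending Champion); then Eriksen and Bianchi (Tour Winner); then Castillo, Salazar, Osei, Ibarra and Novak (Qualifier).
Eriksen and Bianchi are each a home-nation competitor, so the next rule applies.
Eriksen and Bianchi both have date of most recent title 2002-03-03, so the next rule applies.
Among Eriksen and Bianchi, by ranking points (lower first): Eriksen (5719 pts) before Bianchi (7904 pts).
Castillo, Salazar, Osei, Ibarra and Novak are each not a home-nation competitor, so the next rule applies.
Among Castillo, Salazar, Osei, Ibarra and Novak, by date of most recent title (earlier first): Castillo and Salazar (1990-01-09) before Osei and Ibarra (1994-10-08) before Novak (1999-11-09).
Among Castillo and Salazar, by ranking points (lower first): Castillo (1481 pts) before Salazar (6809 pts).
Osei and Ibarra both have ranking points 4088 pts, so the next rule applies.
Among Osei and Ibarra, by world ranking (lower first): Osei (28) before Ibarra (46).
Order: Marchetti, Eriksen, Bianchi, Castillo, Salazar, Osei, Ibarra, Novak.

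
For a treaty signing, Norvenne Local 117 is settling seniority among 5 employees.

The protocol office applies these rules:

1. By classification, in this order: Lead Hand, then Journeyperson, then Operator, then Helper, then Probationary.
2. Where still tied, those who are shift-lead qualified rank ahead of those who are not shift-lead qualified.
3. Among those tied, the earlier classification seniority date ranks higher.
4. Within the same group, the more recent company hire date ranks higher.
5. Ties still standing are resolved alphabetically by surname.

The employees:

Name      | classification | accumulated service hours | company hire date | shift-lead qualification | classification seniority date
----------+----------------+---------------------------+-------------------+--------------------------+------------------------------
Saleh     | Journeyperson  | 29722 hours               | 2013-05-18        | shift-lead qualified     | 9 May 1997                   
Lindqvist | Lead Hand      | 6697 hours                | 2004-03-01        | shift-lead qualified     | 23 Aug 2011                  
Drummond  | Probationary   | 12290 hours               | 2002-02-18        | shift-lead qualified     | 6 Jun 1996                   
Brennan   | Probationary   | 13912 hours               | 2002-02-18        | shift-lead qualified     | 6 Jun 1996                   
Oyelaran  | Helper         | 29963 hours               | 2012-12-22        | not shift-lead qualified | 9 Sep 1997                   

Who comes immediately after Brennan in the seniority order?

By classification: Lindqvist (Lead Hand); then Saleh (Journeyperson); then Oyelaran (Helper); then Brennan and Drummond (Probationary).
Brennan and Drummond are each shift-lead qualified, so the next rule applies.
Brennan and Drummond both have classification seniority date 6 Jun 1996, so the next rule applies.
Brennan and Drummond both have company hire date 2002-02-18, so the next rule applies.
Among Brennan and Drummond, alphabetically by surname: Brennan before Drummond.
Order: Lindqvist, Saleh, Oyelaran, Brennan, Drummond.

Drummond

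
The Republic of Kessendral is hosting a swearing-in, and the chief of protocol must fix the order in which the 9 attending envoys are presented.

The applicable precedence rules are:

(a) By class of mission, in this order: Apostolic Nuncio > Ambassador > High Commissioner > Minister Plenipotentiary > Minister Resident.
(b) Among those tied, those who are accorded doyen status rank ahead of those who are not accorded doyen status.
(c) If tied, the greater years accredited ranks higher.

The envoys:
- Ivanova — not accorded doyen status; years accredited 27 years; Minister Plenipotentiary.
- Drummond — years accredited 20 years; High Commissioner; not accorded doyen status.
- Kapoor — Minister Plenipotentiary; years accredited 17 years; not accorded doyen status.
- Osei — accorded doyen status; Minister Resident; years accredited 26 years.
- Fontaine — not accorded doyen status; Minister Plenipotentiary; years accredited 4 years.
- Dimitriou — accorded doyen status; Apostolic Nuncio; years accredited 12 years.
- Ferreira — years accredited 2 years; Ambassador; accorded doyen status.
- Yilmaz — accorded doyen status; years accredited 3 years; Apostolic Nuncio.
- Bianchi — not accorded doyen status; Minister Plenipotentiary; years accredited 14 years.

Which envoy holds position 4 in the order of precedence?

Drummond

By class of mission: Dimitriou and Yilmaz (Apostolic Nuncio); then Ferreira (Ambassador); then Drummond (High Commissioner); then Ivanova, Kapoor, Bianchi and Fontaine (Minister Plenipotentiary); then Osei (Minister Resident).
Dimitriou and Yilmaz are each accorded doyen status, so the next rule applies.
Among Dimitriou and Yilmaz, by years accredited (higher first): Dimitriou (12 years) before Yilmaz (3 years).
Ivanova, Kapoor, Bianchi and Fontaine are each not accorded doyen status, so the next rule applies.
Among Ivanova, Kapoor, Bianchi and Fontaine, by years accredited (higher first): Ivanova (27 years) before Kapoor (17 years) before Bianchi (14 years) before Fontaine (4 years).
Order: Dimitriou, Yilmaz, Ferreira, Drummond, Ivanova, Kapoor, Bianchi, Fontaine, Osei.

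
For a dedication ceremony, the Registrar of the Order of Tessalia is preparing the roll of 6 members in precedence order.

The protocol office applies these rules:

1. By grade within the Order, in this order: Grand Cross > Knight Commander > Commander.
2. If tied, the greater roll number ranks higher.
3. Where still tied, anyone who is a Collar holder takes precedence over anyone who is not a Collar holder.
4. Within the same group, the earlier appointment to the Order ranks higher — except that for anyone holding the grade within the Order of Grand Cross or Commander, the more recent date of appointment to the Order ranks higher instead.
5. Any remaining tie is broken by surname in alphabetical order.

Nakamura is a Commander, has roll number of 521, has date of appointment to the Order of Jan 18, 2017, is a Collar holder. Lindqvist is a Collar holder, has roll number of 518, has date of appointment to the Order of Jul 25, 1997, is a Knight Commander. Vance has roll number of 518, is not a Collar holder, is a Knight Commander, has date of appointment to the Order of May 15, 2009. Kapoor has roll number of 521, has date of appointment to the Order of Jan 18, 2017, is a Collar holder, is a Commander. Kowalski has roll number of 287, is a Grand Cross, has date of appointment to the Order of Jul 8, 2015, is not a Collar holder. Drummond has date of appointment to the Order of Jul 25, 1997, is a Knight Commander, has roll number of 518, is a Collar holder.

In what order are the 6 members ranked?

By grade within the Order: Kowalski (Grand Cross); then Drummond, Lindqvist and Vance (Knight Commander); then Kapoor and Nakamura (Commander).
Drummond, Lindqvist and Vance all have roll number 518, so the next rule applies.
Among Drummond, Lindqvist and Vance, a Collar holder before not a Collar holder: Drummond and Lindqvist (a Collar holder) before Vance (not a Collar holder).
Drummond and Lindqvist both have date of appointment to the Order Jul 25, 1997, so the next rule applies.
Among Drummond and Lindqvist, alphabetically by surname: Drummond before Lindqvist.
Kapoor and Nakamura both have roll number 521, so the next rule applies.
Kapoor and Nakamura are each a Collar holder, so the next rule applies.
Kapoor and Nakamura both have date of appointment to the Order Jan 18, 2017, so the next rule applies.
Among Kapoor and Nakamura, alphabetically by surname: Kapoor before Nakamura.
Full order: Kowalski, Drummond, Lindqvist, Vance, Kapoor, Nakamura.

Kowalski, Drummond, Lindqvist, Vance, Kapoor, Nakamura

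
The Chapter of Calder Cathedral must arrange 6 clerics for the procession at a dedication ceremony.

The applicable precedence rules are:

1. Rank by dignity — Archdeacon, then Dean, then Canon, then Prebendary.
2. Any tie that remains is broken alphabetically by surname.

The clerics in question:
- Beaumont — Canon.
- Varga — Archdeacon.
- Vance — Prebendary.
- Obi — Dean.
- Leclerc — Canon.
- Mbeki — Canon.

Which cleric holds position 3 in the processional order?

By dignity: Varga (Archdeacon); then Obi (Dean); then Beaumont, Leclerc and Mbeki (Canon); then Vance (Prebendary).
Among Beaumont, Leclerc and Mbeki, alphabetically by surname: Beaumont before Leclerc before Mbeki.
Order: Varga, Obi, Beaumont, Leclerc, Mbeki, Vance.

Beaumont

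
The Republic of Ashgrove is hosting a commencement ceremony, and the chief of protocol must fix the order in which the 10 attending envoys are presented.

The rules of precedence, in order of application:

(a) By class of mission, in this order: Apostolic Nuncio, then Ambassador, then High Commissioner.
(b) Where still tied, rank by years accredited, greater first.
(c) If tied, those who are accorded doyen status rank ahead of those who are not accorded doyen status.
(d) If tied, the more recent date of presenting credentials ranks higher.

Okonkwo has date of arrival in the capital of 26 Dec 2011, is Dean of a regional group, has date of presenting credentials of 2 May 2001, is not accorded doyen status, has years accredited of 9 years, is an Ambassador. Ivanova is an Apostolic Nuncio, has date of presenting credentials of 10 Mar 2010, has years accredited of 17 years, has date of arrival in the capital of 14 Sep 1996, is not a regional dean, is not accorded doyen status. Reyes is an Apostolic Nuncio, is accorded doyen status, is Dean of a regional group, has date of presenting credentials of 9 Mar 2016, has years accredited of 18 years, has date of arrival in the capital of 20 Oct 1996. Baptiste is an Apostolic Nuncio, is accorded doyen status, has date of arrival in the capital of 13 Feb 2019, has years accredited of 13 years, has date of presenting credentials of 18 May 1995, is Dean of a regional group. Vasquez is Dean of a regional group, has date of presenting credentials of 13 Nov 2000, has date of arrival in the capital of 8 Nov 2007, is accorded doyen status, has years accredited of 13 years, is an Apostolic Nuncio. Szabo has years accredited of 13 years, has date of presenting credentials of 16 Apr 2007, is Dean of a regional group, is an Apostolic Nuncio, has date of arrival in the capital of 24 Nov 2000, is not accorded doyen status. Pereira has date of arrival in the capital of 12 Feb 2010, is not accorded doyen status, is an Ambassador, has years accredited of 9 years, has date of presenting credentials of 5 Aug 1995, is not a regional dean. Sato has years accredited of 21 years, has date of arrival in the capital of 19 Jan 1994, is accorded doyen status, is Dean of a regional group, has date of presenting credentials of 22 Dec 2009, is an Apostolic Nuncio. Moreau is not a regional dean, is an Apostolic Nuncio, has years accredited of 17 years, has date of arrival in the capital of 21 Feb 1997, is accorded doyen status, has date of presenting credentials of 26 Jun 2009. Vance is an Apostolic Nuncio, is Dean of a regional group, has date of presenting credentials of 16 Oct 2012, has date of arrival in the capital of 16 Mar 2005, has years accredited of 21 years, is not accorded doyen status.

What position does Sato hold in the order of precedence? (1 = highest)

By class of mission: Sato, Vance, Reyes, Moreau, Ivanova, Vasquez, Baptiste and Szabo (Apostolic Nuncio); then Okonkwo and Pereira (Ambassador).
Among Sato, Vance, Reyes, Moreau, Ivanova, Vasquez, Baptiste and Szabo, by years accredited (higher first): Sato and Vance (21 years) before Reyes (18 years) before Moreau and Ivanova (17 years) before Vasquez, Baptiste and Szabo (13 years).
Among Sato and Vance, accorded doyen status before not accorded doyen status: Sato (accorded doyen status) before Vance (not accorded doyen status).
Among Moreau and Ivanova, accorded doyen status before not accorded doyen status: Moreau (accorded doyen status) before Ivanova (not accorded doyen status).
Among Vasquez, Baptiste and Szabo, accorded doyen status before not accorded doyen status: Vasquez and Baptiste (accorded doyen status) before Szabo (not accorded doyen status).
Among Vasquez and Baptiste, by date of presenting credentials (later first): Vasquez (13 Nov 2000) before Baptiste (18 May 1995).
Okonkwo and Pereira both have years accredited 9 years, so the next rule applies.
Okonkwo and Pereira are each not accorded doyen status, so the next rule applies.
Among Okonkwo and Pereira, by date of presenting credentials (later first): Okonkwo (2 May 2001) before Pereira (5 Aug 1995).
Order: Sato, Vance, Reyes, Moreau, Ivanova, Vasquez, Baptiste, Szabo, Okonkwo, Pereira. So position 1.

1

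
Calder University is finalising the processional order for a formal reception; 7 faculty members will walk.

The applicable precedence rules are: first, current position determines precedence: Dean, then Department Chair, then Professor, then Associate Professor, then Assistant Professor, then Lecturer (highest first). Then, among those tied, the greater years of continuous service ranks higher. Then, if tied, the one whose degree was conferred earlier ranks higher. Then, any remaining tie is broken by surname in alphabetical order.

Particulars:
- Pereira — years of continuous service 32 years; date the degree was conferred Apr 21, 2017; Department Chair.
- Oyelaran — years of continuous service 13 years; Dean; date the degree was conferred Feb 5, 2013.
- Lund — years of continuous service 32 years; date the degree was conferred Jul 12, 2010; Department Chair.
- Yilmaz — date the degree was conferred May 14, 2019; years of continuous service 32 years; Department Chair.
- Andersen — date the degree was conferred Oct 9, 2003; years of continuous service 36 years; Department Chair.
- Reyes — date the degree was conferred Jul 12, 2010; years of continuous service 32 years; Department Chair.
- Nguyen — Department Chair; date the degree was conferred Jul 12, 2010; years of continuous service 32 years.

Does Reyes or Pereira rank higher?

By current position: Oyelaran (Dean); then Andersen, Lund, Nguyen, Reyes, Pereira and Yilmaz (Department Chair).
Among Andersen, Lund, Nguyen, Reyes, Pereira and Yilmaz, by years of continuous service (higher first): Andersen (36 years) before Lund, Nguyen, Reyes, Pereira and Yilmaz (32 years).
Among Lund, Nguyen, Reyes, Pereira and Yilmaz, by date the degree was conferred (earlier first): Lund, Nguyen and Reyes (Jul 12, 2010) before Pereira (Apr 21, 2017) before Yilmaz (May 14, 2019).
Among Lund, Nguyen and Reyes, alphabetically by surname: Lund before Nguyen before Reyes.
So Reyes takes precedence.

Reyes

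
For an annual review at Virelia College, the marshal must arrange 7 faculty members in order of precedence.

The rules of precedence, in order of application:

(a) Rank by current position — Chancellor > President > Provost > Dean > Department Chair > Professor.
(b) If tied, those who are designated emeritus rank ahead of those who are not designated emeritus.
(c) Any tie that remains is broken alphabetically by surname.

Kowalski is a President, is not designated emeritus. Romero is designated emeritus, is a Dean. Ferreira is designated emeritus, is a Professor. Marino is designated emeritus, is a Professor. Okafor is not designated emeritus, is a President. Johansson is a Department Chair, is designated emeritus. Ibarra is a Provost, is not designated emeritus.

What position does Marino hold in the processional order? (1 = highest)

By current position: Kowalski and Okafor (President); then Ibarra (Provost); then Romero (Dean); then Johansson (Department Chair); then Ferreira and Marino (Professor).
Kowalski and Okafor are each not designated emeritus, so the next rule applies.
Among Kowalski and Okafor, alphabetically by surname: Kowalski before Okafor.
Ferreira and Marino are each designated emeritus, so the next rule applies.
Among Ferreira and Marino, alphabetically by surname: Ferreira before Marino.
Order: Kowalski, Okafor, Ibarra, Romero, Johansson, Ferreira, Marino. So position 7.

7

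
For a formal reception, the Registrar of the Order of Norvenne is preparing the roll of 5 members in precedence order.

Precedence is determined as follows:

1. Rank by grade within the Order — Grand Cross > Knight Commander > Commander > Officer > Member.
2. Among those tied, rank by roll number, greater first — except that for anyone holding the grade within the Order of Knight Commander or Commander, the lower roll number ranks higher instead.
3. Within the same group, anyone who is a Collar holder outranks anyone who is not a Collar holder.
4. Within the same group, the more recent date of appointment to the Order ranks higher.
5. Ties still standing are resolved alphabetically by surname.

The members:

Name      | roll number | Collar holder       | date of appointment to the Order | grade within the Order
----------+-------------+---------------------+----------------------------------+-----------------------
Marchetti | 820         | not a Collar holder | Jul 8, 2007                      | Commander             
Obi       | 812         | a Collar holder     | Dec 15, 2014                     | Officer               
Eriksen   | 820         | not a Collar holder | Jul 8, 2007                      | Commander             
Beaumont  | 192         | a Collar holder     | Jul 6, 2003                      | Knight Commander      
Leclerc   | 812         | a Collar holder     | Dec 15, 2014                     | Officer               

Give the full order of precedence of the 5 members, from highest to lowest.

Beaumont, Eriksen, Marchetti, Leclerc, Obi

By grade within the Order: Beaumont (Knight Commander); then Eriksen and Marchetti (Commander); then Leclerc and Obi (Officer).
Eriksen and Marchetti both have roll number 820, so the next rule applies.
Eriksen and Marchetti are each not a Collar holder, so the next rule applies.
Eriksen and Marchetti both have date of appointment to the Order Jul 8, 2007, so the next rule applies.
Among Eriksen and Marchetti, alphabetically by surname: Eriksen before Marchetti.
Leclerc and Obi both have roll number 812, so the next rule applies.
Leclerc and Obi are each a Collar holder, so the next rule applies.
Leclerc and Obi both have date of appointment to the Order Dec 15, 2014, so the next rule applies.
Among Leclerc and Obi, alphabetically by surname: Leclerc before Obi.
Full order: Beaumont, Eriksen, Marchetti, Leclerc, Obi.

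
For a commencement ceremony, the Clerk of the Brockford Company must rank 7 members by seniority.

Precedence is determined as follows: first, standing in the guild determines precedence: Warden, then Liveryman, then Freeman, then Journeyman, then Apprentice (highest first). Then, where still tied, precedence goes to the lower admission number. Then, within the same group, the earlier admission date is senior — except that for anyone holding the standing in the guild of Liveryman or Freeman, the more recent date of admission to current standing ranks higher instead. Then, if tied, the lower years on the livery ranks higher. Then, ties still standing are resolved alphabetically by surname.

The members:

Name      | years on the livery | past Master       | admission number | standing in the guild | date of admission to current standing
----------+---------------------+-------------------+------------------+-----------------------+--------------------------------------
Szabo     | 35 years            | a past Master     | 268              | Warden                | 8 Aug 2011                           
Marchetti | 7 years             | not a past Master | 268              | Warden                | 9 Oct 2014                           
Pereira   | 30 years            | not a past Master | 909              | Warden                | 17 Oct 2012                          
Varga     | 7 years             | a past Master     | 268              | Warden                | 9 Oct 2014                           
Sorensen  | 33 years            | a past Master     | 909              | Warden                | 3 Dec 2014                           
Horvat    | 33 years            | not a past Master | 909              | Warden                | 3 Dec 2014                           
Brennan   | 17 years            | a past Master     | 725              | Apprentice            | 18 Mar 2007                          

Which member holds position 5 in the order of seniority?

Horvat

By standing in the guild: Szabo, Marchetti, Varga, Pereira, Horvat and Sorensen (Warden); then Brennan (Apprentice).
Among Szabo, Marchetti, Varga, Pereira, Horvat and Sorensen, by admission number (lower first): Szabo, Marchetti and Varga (268) before Pereira, Horvat and Sorensen (909).
Among Szabo, Marchetti and Varga, by date of admission to current standing (earlier first): Szabo (8 Aug 2011) before Marchetti and Varga (9 Oct 2014).
Marchetti and Varga both have years on the livery 7 years, so the next rule applies.
Among Marchetti and Varga, alphabetically by surname: Marchetti before Varga.
Among Pereira, Horvat and Sorensen, by date of admission to current standing (earlier first): Pereira (17 Oct 2012) before Horvat and Sorensen (3 Dec 2014).
Horvat and Sorensen both have years on the livery 33 years, so the next rule applies.
Among Horvat and Sorensen, alphabetically by surname: Horvat before Sorensen.
Order: Szabo, Marchetti, Varga, Pereira, Horvat, Sorensen, Brennan.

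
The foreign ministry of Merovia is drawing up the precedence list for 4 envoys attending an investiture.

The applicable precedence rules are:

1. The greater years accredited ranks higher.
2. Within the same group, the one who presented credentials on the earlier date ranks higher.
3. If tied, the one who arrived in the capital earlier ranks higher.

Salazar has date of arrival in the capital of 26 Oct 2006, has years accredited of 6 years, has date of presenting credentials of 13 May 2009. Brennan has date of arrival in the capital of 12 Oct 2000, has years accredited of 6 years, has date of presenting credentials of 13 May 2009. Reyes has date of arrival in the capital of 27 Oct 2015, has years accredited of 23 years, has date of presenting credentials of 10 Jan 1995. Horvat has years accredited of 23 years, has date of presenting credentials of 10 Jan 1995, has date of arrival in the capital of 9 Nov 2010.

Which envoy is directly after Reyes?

By years accredited (higher first): Horvat and Reyes (both 23 years); then Brennan and Salazar (both 6 years).
Horvat and Reyes both have date of presenting credentials 10 Jan 1995, so the next rule applies.
Among Horvat and Reyes, by date of arrival in the capital (earlier first): Horvat (9 Nov 2010) before Reyes (27 Oct 2015).
Brennan and Salazar both have date of presenting credentials 13 May 2009, so the next rule applies.
Among Brennan and Salazar, by date of arrival in the capital (earlier first): Brennan (12 Oct 2000) before Salazar (26 Oct 2006).
Order: Horvat, Reyes, Brennan, Salazar.

Brennan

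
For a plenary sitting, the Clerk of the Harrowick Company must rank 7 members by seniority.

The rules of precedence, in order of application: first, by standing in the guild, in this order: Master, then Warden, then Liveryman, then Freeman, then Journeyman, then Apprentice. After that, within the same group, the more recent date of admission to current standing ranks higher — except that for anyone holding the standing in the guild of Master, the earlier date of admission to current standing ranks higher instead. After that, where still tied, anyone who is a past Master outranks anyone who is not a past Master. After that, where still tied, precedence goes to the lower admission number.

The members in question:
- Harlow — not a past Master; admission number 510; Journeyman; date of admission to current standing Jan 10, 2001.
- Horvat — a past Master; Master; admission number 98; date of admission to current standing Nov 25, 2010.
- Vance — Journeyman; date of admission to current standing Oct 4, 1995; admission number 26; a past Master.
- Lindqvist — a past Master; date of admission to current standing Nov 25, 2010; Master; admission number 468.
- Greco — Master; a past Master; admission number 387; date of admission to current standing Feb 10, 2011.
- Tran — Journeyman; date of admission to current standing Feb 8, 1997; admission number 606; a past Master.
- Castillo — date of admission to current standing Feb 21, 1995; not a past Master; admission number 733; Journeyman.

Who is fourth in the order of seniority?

Harlow

By standing in the guild: Horvat, Lindqvist and Greco (Master); then Harlow, Tran, Vance and Castillo (Journeyman).
Among Horvat, Lindqvist and Greco, by date of admission to current standing (earlier first) (reversed rule for this group): Horvat and Lindqvist (Nov 25, 2010) before Greco (Feb 10, 2011).
Horvat and Lindqvist are each a past Master, so the next rule applies.
Among Horvat and Lindqvist, by admission number (lower first): Horvat (98) before Lindqvist (468).
Among Harlow, Tran, Vance and Castillo, by date of admission to current standing (later first): Harlow (Jan 10, 2001) before Tran (Feb 8, 1997) before Vance (Oct 4, 1995) before Castillo (Feb 21, 1995).
Order: Horvat, Lindqvist, Greco, Harlow, Tran, Vance, Castillo.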